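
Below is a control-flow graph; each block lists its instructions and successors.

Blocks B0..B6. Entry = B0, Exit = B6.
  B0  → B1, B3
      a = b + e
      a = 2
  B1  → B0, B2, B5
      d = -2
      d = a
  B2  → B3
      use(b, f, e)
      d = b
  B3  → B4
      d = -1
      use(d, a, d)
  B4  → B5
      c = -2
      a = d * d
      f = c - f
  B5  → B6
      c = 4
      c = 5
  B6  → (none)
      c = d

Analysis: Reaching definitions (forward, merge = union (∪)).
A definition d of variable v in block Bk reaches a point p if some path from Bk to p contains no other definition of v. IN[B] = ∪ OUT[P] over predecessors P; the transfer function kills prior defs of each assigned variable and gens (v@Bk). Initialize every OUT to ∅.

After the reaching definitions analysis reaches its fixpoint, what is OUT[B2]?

Answer: {a@B0, d@B2}

Derivation:
Converged values:
  B0:   IN={a@B0, d@B1}   OUT={a@B0, d@B1}
  B1:   IN={a@B0, d@B1}   OUT={a@B0, d@B1}
  B2:   IN={a@B0, d@B1}   OUT={a@B0, d@B2}
  B3:   IN={a@B0, d@B1, d@B2}   OUT={a@B0, d@B3}
  B4:   IN={a@B0, d@B3}   OUT={a@B4, c@B4, d@B3, f@B4}
  B5:   IN={a@B0, a@B4, c@B4, d@B1, d@B3, f@B4}   OUT={a@B0, a@B4, c@B5, d@B1, d@B3, f@B4}
  B6:   IN={a@B0, a@B4, c@B5, d@B1, d@B3, f@B4}   OUT={a@B0, a@B4, c@B6, d@B1, d@B3, f@B4}

Merge at B2: IN[B2] = OUT[B1] = {a@B0, d@B1}
Applying B2's transfer function to that IN value gives OUT[B2] (row B2 above).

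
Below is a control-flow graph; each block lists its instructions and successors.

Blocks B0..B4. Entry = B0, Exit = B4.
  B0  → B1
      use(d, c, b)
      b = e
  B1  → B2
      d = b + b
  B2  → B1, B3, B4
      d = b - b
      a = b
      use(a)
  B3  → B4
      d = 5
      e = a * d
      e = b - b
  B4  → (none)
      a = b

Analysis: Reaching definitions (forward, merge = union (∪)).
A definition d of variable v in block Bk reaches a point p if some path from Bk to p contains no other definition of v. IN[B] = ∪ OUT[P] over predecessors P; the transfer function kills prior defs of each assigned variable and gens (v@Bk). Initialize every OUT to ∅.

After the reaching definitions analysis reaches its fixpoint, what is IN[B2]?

Fixpoint table:
  B0: | IN={} | OUT={b@B0}
  B1: | IN={a@B2, b@B0, d@B2} | OUT={a@B2, b@B0, d@B1}
  B2: | IN={a@B2, b@B0, d@B1} | OUT={a@B2, b@B0, d@B2}
  B3: | IN={a@B2, b@B0, d@B2} | OUT={a@B2, b@B0, d@B3, e@B3}
  B4: | IN={a@B2, b@B0, d@B2, d@B3, e@B3} | OUT={a@B4, b@B0, d@B2, d@B3, e@B3}

Merge at B2: IN[B2] = OUT[B1] = {a@B2, b@B0, d@B1}

Answer: {a@B2, b@B0, d@B1}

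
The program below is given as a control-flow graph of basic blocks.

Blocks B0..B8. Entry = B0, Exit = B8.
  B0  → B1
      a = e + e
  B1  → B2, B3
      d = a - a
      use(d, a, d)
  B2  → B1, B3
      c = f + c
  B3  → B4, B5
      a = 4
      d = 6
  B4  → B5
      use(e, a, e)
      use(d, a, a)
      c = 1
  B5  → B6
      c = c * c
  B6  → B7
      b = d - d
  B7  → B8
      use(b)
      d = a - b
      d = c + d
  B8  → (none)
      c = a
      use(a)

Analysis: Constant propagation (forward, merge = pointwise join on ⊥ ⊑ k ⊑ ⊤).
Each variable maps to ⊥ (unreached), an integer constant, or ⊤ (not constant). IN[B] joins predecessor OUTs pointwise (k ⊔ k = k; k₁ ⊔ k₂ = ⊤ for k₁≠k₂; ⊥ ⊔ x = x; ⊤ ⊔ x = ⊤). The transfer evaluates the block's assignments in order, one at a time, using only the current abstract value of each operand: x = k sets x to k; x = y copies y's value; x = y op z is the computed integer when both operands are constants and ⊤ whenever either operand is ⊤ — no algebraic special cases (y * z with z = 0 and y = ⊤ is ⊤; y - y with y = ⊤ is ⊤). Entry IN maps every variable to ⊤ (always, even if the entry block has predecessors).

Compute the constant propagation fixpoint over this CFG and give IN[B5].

Per-block solution:
  B0:  IN=(all ⊤)  OUT=(all ⊤)
  B1:  IN=(all ⊤)  OUT=(all ⊤)
  B2:  IN=(all ⊤)  OUT=(all ⊤)
  B3:  IN=(all ⊤)  OUT={a:4, d:6; rest ⊤}
  B4:  IN={a:4, d:6; rest ⊤}  OUT={a:4, c:1, d:6; rest ⊤}
  B5:  IN={a:4, d:6; rest ⊤}  OUT={a:4, d:6; rest ⊤}
  B6:  IN={a:4, d:6; rest ⊤}  OUT={a:4, b:0, d:6; rest ⊤}
  B7:  IN={a:4, b:0, d:6; rest ⊤}  OUT={a:4, b:0; rest ⊤}
  B8:  IN={a:4, b:0; rest ⊤}  OUT={a:4, b:0, c:4; rest ⊤}

Merge at B5: IN[B5] = OUT[B3] ⊔ OUT[B4] = {a: 4, b: ⊤, c: ⊤, d: 6, e: ⊤, f: ⊤}

Answer: {a: 4, b: ⊤, c: ⊤, d: 6, e: ⊤, f: ⊤}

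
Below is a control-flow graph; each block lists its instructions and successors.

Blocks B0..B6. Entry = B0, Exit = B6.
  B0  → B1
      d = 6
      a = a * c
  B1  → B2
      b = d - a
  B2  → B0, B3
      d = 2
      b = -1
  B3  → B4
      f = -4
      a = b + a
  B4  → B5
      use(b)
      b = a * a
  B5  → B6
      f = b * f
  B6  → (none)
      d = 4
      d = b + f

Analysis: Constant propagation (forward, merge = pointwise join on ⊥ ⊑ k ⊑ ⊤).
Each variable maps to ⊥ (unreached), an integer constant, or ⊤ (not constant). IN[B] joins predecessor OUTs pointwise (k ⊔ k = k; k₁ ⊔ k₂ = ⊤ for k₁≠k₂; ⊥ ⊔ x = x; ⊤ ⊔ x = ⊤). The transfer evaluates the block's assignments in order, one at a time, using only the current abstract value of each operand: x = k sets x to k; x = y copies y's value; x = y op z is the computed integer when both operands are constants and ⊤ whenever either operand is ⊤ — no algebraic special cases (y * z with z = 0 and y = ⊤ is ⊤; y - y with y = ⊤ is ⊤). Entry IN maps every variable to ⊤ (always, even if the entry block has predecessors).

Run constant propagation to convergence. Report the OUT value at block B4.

Answer: {a: ⊤, b: ⊤, c: ⊤, d: 2, e: ⊤, f: -4}

Derivation:
Per-block solution:
  B0:   IN=(all ⊤)   OUT={d:6; rest ⊤}
  B1:   IN={d:6; rest ⊤}   OUT={d:6; rest ⊤}
  B2:   IN={d:6; rest ⊤}   OUT={b:-1, d:2; rest ⊤}
  B3:   IN={b:-1, d:2; rest ⊤}   OUT={b:-1, d:2, f:-4; rest ⊤}
  B4:   IN={b:-1, d:2, f:-4; rest ⊤}   OUT={d:2, f:-4; rest ⊤}
  B5:   IN={d:2, f:-4; rest ⊤}   OUT={d:2; rest ⊤}
  B6:   IN={d:2; rest ⊤}   OUT=(all ⊤)

Merge at B4: IN[B4] = OUT[B3] = {a: ⊤, b: -1, c: ⊤, d: 2, e: ⊤, f: -4}
Applying B4's transfer function to that IN value gives OUT[B4] (row B4 above).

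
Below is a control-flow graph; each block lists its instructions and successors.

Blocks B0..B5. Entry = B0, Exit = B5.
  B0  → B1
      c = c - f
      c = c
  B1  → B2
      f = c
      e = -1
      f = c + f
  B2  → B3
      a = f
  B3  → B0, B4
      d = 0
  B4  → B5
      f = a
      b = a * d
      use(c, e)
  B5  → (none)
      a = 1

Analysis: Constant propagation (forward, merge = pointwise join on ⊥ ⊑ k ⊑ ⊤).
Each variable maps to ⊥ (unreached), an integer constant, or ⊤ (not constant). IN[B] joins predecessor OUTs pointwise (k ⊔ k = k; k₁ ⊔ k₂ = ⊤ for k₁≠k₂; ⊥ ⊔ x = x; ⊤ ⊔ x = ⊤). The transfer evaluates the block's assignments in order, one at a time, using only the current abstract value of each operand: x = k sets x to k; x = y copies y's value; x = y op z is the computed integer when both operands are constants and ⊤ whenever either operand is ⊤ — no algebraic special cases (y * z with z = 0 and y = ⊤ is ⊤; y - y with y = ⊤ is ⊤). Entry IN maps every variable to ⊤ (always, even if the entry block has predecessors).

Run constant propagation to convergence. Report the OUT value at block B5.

Answer: {a: 1, b: ⊤, c: ⊤, d: 0, e: -1, f: ⊤}

Trace:
Converged values:
  B0: | IN=(all ⊤) | OUT=(all ⊤)
  B1: | IN=(all ⊤) | OUT={e:-1; rest ⊤}
  B2: | IN={e:-1; rest ⊤} | OUT={e:-1; rest ⊤}
  B3: | IN={e:-1; rest ⊤} | OUT={d:0, e:-1; rest ⊤}
  B4: | IN={d:0, e:-1; rest ⊤} | OUT={d:0, e:-1; rest ⊤}
  B5: | IN={d:0, e:-1; rest ⊤} | OUT={a:1, d:0, e:-1; rest ⊤}

Merge at B5: IN[B5] = OUT[B4] = {a: ⊤, b: ⊤, c: ⊤, d: 0, e: -1, f: ⊤}
Applying B5's transfer function to that IN value gives OUT[B5] (row B5 above).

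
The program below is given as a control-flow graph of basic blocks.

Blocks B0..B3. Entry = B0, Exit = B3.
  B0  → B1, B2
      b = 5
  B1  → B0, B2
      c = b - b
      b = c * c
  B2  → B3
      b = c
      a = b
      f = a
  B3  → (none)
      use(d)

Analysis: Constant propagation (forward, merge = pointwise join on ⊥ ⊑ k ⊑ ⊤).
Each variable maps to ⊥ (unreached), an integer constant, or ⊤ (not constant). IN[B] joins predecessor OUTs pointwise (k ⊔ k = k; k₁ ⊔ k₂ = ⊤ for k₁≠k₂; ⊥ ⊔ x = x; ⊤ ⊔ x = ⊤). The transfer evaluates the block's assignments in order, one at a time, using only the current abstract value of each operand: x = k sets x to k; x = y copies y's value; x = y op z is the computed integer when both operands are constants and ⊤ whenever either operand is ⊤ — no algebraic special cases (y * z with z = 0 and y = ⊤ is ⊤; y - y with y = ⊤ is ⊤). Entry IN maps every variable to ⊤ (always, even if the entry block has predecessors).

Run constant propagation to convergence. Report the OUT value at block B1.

Per-block solution:
  B0: | IN=(all ⊤) | OUT={b:5; rest ⊤}
  B1: | IN={b:5; rest ⊤} | OUT={b:0, c:0; rest ⊤}
  B2: | IN=(all ⊤) | OUT=(all ⊤)
  B3: | IN=(all ⊤) | OUT=(all ⊤)

Merge at B1: IN[B1] = OUT[B0] = {a: ⊤, b: 5, c: ⊤, d: ⊤, e: ⊤, f: ⊤}
Applying B1's transfer function to that IN value gives OUT[B1] (row B1 above).

Answer: {a: ⊤, b: 0, c: 0, d: ⊤, e: ⊤, f: ⊤}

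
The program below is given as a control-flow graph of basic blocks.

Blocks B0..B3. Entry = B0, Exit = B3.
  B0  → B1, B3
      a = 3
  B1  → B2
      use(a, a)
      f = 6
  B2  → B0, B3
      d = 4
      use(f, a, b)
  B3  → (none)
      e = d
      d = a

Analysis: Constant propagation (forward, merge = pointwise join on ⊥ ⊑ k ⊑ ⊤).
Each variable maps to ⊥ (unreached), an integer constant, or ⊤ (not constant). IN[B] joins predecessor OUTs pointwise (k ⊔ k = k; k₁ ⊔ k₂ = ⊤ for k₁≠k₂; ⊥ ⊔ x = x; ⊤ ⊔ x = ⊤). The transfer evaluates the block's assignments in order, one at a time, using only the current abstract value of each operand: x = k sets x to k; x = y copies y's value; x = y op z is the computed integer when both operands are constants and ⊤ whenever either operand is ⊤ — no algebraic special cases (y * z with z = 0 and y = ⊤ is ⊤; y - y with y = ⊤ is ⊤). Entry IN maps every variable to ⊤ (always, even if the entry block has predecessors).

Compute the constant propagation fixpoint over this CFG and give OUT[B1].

Answer: {a: 3, b: ⊤, c: ⊤, d: ⊤, e: ⊤, f: 6}

Working:
Fixpoint table:
  B0:   IN=(all ⊤)   OUT={a:3; rest ⊤}
  B1:   IN={a:3; rest ⊤}   OUT={a:3, f:6; rest ⊤}
  B2:   IN={a:3, f:6; rest ⊤}   OUT={a:3, d:4, f:6; rest ⊤}
  B3:   IN={a:3; rest ⊤}   OUT={a:3, d:3; rest ⊤}

Merge at B1: IN[B1] = OUT[B0] = {a: 3, b: ⊤, c: ⊤, d: ⊤, e: ⊤, f: ⊤}
Applying B1's transfer function to that IN value gives OUT[B1] (row B1 above).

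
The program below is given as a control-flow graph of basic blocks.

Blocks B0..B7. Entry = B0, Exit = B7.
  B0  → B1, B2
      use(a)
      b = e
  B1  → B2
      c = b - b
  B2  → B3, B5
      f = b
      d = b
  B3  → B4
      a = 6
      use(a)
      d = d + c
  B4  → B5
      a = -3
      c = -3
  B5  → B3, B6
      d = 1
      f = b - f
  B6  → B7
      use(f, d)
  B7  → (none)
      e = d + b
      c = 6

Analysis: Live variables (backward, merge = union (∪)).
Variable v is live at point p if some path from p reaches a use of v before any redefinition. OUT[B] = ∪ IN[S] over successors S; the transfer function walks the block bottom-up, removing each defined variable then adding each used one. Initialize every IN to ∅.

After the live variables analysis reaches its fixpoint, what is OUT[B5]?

Answer: {b, c, d, f}

Derivation:
Per-block solution:
  B0:  IN={a, c, e}  OUT={b, c}
  B1:  IN={b}  OUT={b, c}
  B2:  IN={b, c}  OUT={b, c, d, f}
  B3:  IN={b, c, d, f}  OUT={b, f}
  B4:  IN={b, f}  OUT={b, c, f}
  B5:  IN={b, c, f}  OUT={b, c, d, f}
  B6:  IN={b, d, f}  OUT={b, d}
  B7:  IN={b, d}  OUT={}

Merge at B5: OUT[B5] = IN[B3] ⊔ IN[B6] = {b, c, d, f}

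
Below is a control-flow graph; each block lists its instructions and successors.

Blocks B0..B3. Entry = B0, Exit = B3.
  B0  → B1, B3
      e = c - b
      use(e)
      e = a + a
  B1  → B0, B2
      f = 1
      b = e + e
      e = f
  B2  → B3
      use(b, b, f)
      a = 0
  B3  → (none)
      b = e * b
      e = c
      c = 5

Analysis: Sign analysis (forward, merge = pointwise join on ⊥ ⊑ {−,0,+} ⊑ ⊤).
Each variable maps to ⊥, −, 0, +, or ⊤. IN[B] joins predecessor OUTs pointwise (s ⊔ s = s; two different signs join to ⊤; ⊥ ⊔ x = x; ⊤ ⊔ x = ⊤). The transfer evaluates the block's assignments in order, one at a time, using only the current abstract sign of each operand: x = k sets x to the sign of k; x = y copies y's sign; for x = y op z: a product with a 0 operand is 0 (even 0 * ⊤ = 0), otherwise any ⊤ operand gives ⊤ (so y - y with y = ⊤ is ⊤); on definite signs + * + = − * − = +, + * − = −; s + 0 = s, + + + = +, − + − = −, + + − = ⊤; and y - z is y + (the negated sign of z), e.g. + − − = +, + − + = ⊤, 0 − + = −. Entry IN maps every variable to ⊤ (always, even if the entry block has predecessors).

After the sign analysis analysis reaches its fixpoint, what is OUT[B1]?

Answer: {a: ⊤, b: ⊤, c: ⊤, d: ⊤, e: +, f: +}

Working:
Converged values:
  B0:  IN=(all ⊤)  OUT=(all ⊤)
  B1:  IN=(all ⊤)  OUT={e:+, f:+; rest ⊤}
  B2:  IN={e:+, f:+; rest ⊤}  OUT={a:0, e:+, f:+; rest ⊤}
  B3:  IN=(all ⊤)  OUT={c:+; rest ⊤}

Merge at B1: IN[B1] = OUT[B0] = {a: ⊤, b: ⊤, c: ⊤, d: ⊤, e: ⊤, f: ⊤}
Applying B1's transfer function to that IN value gives OUT[B1] (row B1 above).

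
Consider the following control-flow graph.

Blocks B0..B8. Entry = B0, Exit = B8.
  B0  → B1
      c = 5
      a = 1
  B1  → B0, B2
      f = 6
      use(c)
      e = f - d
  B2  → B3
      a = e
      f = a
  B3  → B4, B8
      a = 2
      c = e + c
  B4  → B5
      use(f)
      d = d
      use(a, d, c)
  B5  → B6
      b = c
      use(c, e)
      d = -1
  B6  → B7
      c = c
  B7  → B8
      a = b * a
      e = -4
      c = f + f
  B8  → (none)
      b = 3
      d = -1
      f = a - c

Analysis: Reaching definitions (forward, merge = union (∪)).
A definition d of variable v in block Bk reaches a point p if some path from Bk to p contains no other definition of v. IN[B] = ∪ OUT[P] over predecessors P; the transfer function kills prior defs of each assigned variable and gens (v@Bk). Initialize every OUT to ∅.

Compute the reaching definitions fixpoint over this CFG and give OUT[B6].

Answer: {a@B3, b@B5, c@B6, d@B5, e@B1, f@B2}

Working:
Fixpoint table:
  B0: | IN={a@B0, c@B0, e@B1, f@B1} | OUT={a@B0, c@B0, e@B1, f@B1}
  B1: | IN={a@B0, c@B0, e@B1, f@B1} | OUT={a@B0, c@B0, e@B1, f@B1}
  B2: | IN={a@B0, c@B0, e@B1, f@B1} | OUT={a@B2, c@B0, e@B1, f@B2}
  B3: | IN={a@B2, c@B0, e@B1, f@B2} | OUT={a@B3, c@B3, e@B1, f@B2}
  B4: | IN={a@B3, c@B3, e@B1, f@B2} | OUT={a@B3, c@B3, d@B4, e@B1, f@B2}
  B5: | IN={a@B3, c@B3, d@B4, e@B1, f@B2} | OUT={a@B3, b@B5, c@B3, d@B5, e@B1, f@B2}
  B6: | IN={a@B3, b@B5, c@B3, d@B5, e@B1, f@B2} | OUT={a@B3, b@B5, c@B6, d@B5, e@B1, f@B2}
  B7: | IN={a@B3, b@B5, c@B6, d@B5, e@B1, f@B2} | OUT={a@B7, b@B5, c@B7, d@B5, e@B7, f@B2}
  B8: | IN={a@B3, a@B7, b@B5, c@B3, c@B7, d@B5, e@B1, e@B7, f@B2} | OUT={a@B3, a@B7, b@B8, c@B3, c@B7, d@B8, e@B1, e@B7, f@B8}

Merge at B6: IN[B6] = OUT[B5] = {a@B3, b@B5, c@B3, d@B5, e@B1, f@B2}
Applying B6's transfer function to that IN value gives OUT[B6] (row B6 above).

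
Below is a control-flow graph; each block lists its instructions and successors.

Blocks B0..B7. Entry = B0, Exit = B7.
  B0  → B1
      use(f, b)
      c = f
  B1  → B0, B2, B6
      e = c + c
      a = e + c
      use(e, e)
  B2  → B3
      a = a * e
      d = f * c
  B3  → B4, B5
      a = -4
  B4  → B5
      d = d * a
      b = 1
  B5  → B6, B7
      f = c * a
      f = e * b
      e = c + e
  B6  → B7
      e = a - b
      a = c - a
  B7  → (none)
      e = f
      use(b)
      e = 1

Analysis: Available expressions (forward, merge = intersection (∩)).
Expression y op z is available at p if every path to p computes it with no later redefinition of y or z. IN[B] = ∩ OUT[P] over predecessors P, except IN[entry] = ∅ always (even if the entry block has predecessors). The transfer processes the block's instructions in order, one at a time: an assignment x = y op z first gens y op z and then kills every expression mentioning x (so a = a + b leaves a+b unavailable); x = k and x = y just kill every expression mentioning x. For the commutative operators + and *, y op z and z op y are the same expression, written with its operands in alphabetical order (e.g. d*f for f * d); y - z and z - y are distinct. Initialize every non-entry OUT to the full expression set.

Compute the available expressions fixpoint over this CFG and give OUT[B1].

Answer: {c+c, c+e}

Trace:
Per-block solution:
  B0: | IN={} | OUT={}
  B1: | IN={} | OUT={c+c, c+e}
  B2: | IN={c+c, c+e} | OUT={c*f, c+c, c+e}
  B3: | IN={c*f, c+c, c+e} | OUT={c*f, c+c, c+e}
  B4: | IN={c*f, c+c, c+e} | OUT={c*f, c+c, c+e}
  B5: | IN={c*f, c+c, c+e} | OUT={a*c, c+c}
  B6: | IN={c+c} | OUT={c+c}
  B7: | IN={c+c} | OUT={c+c}

Merge at B1: IN[B1] = OUT[B0] = {}
Applying B1's transfer function to that IN value gives OUT[B1] (row B1 above).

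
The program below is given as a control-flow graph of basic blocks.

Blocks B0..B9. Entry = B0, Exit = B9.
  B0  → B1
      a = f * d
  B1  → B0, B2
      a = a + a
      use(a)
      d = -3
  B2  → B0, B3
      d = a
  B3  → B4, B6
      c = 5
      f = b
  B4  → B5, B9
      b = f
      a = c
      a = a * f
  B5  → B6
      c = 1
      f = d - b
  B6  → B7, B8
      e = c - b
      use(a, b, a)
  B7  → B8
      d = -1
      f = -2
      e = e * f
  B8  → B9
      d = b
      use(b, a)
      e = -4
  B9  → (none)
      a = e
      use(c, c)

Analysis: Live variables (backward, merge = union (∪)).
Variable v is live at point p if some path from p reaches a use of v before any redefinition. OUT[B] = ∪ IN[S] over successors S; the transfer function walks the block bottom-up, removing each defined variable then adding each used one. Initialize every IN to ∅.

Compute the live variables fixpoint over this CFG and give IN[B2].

Fixpoint table:
  B0:  IN={b, d, e, f}  OUT={a, b, e, f}
  B1:  IN={a, b, e, f}  OUT={a, b, d, e, f}
  B2:  IN={a, b, e, f}  OUT={a, b, d, e, f}
  B3:  IN={a, b, d, e}  OUT={a, b, c, d, e, f}
  B4:  IN={c, d, e, f}  OUT={a, b, c, d, e}
  B5:  IN={a, b, d}  OUT={a, b, c}
  B6:  IN={a, b, c}  OUT={a, b, c, e}
  B7:  IN={a, b, c, e}  OUT={a, b, c}
  B8:  IN={a, b, c}  OUT={c, e}
  B9:  IN={c, e}  OUT={}

Merge at B2: OUT[B2] = IN[B0] ⊔ IN[B3] = {a, b, d, e, f}
Applying B2's transfer function to that OUT value gives IN[B2] (row B2 above).

Answer: {a, b, e, f}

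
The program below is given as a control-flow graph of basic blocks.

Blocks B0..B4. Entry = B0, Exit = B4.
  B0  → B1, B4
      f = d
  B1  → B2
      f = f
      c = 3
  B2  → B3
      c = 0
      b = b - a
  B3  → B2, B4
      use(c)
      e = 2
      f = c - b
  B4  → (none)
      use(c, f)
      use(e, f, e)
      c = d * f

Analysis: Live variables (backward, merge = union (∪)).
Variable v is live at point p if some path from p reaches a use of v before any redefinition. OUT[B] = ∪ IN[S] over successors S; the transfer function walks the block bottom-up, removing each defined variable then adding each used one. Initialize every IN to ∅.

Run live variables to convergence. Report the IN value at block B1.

Answer: {a, b, d, f}

Trace:
Fixpoint table:
  B0: | IN={a, b, c, d, e} | OUT={a, b, c, d, e, f}
  B1: | IN={a, b, d, f} | OUT={a, b, d}
  B2: | IN={a, b, d} | OUT={a, b, c, d}
  B3: | IN={a, b, c, d} | OUT={a, b, c, d, e, f}
  B4: | IN={c, d, e, f} | OUT={}

Merge at B1: OUT[B1] = IN[B2] = {a, b, d}
Applying B1's transfer function to that OUT value gives IN[B1] (row B1 above).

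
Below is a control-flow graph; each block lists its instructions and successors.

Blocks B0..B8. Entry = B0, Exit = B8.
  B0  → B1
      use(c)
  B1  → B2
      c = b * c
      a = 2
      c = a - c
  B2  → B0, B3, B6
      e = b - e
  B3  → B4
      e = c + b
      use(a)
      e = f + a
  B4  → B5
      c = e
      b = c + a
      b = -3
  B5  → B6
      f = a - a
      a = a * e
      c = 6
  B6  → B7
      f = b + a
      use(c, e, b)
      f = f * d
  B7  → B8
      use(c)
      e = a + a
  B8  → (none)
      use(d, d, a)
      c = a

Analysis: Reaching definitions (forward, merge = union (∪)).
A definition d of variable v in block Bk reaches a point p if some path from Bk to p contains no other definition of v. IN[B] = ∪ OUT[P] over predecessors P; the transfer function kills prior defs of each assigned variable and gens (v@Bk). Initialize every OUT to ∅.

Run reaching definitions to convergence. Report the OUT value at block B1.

Answer: {a@B1, c@B1, e@B2}

Derivation:
Fixpoint table:
  B0:  IN={a@B1, c@B1, e@B2}  OUT={a@B1, c@B1, e@B2}
  B1:  IN={a@B1, c@B1, e@B2}  OUT={a@B1, c@B1, e@B2}
  B2:  IN={a@B1, c@B1, e@B2}  OUT={a@B1, c@B1, e@B2}
  B3:  IN={a@B1, c@B1, e@B2}  OUT={a@B1, c@B1, e@B3}
  B4:  IN={a@B1, c@B1, e@B3}  OUT={a@B1, b@B4, c@B4, e@B3}
  B5:  IN={a@B1, b@B4, c@B4, e@B3}  OUT={a@B5, b@B4, c@B5, e@B3, f@B5}
  B6:  IN={a@B1, a@B5, b@B4, c@B1, c@B5, e@B2, e@B3, f@B5}  OUT={a@B1, a@B5, b@B4, c@B1, c@B5, e@B2, e@B3, f@B6}
  B7:  IN={a@B1, a@B5, b@B4, c@B1, c@B5, e@B2, e@B3, f@B6}  OUT={a@B1, a@B5, b@B4, c@B1, c@B5, e@B7, f@B6}
  B8:  IN={a@B1, a@B5, b@B4, c@B1, c@B5, e@B7, f@B6}  OUT={a@B1, a@B5, b@B4, c@B8, e@B7, f@B6}

Merge at B1: IN[B1] = OUT[B0] = {a@B1, c@B1, e@B2}
Applying B1's transfer function to that IN value gives OUT[B1] (row B1 above).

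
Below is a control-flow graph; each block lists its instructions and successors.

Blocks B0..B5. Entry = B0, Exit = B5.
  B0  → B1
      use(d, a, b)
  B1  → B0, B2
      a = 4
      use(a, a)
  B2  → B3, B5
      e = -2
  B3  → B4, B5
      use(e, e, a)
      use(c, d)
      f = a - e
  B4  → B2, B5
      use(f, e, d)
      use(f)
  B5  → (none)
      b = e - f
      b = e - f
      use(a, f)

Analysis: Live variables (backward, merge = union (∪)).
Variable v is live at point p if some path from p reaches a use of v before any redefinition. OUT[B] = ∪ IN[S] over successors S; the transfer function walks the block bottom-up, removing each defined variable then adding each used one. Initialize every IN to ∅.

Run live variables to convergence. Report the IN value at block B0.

Answer: {a, b, c, d, f}

Working:
Converged values:
  B0:   IN={a, b, c, d, f}   OUT={b, c, d, f}
  B1:   IN={b, c, d, f}   OUT={a, b, c, d, f}
  B2:   IN={a, c, d, f}   OUT={a, c, d, e, f}
  B3:   IN={a, c, d, e}   OUT={a, c, d, e, f}
  B4:   IN={a, c, d, e, f}   OUT={a, c, d, e, f}
  B5:   IN={a, e, f}   OUT={}

Merge at B0: OUT[B0] = IN[B1] = {b, c, d, f}
Applying B0's transfer function to that OUT value gives IN[B0] (row B0 above).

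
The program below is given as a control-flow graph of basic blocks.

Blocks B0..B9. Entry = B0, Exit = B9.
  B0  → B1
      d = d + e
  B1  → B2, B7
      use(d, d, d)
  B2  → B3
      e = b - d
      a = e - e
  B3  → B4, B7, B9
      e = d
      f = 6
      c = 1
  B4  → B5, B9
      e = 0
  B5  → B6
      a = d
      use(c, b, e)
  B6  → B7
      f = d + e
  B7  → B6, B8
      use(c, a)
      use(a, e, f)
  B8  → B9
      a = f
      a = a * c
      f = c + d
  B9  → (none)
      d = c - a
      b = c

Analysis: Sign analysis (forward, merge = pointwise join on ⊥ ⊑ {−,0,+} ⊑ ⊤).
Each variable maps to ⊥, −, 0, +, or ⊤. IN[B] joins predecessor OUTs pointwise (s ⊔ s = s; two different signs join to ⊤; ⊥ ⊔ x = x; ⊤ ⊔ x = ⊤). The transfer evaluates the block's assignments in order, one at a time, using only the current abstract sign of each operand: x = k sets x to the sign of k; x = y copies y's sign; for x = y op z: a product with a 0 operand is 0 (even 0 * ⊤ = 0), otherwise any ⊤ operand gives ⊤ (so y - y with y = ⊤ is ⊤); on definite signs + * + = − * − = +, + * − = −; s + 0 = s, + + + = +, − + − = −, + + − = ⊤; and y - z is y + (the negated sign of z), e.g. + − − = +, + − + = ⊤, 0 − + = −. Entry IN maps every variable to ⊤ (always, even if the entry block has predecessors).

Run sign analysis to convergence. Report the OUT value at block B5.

Converged values:
  B0:   IN=(all ⊤)   OUT=(all ⊤)
  B1:   IN=(all ⊤)   OUT=(all ⊤)
  B2:   IN=(all ⊤)   OUT=(all ⊤)
  B3:   IN=(all ⊤)   OUT={c:+, f:+; rest ⊤}
  B4:   IN={c:+, f:+; rest ⊤}   OUT={c:+, e:0, f:+; rest ⊤}
  B5:   IN={c:+, e:0, f:+; rest ⊤}   OUT={c:+, e:0, f:+; rest ⊤}
  B6:   IN=(all ⊤)   OUT=(all ⊤)
  B7:   IN=(all ⊤)   OUT=(all ⊤)
  B8:   IN=(all ⊤)   OUT=(all ⊤)
  B9:   IN=(all ⊤)   OUT=(all ⊤)

Merge at B5: IN[B5] = OUT[B4] = {a: ⊤, b: ⊤, c: +, d: ⊤, e: 0, f: +}
Applying B5's transfer function to that IN value gives OUT[B5] (row B5 above).

Answer: {a: ⊤, b: ⊤, c: +, d: ⊤, e: 0, f: +}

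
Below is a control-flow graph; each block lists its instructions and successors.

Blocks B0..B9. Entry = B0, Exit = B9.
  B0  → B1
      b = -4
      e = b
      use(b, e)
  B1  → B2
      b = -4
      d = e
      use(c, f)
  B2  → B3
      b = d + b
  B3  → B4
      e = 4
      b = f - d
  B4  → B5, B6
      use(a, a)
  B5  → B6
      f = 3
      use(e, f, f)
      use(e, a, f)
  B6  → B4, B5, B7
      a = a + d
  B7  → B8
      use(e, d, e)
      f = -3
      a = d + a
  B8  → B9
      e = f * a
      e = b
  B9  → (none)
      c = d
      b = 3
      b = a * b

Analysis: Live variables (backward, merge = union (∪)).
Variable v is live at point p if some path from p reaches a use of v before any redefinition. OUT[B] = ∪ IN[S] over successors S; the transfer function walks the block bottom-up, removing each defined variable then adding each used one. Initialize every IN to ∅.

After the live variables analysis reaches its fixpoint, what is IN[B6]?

Answer: {a, b, d, e}

Trace:
Fixpoint table:
  B0: | IN={a, c, f} | OUT={a, c, e, f}
  B1: | IN={a, c, e, f} | OUT={a, b, d, f}
  B2: | IN={a, b, d, f} | OUT={a, d, f}
  B3: | IN={a, d, f} | OUT={a, b, d, e}
  B4: | IN={a, b, d, e} | OUT={a, b, d, e}
  B5: | IN={a, b, d, e} | OUT={a, b, d, e}
  B6: | IN={a, b, d, e} | OUT={a, b, d, e}
  B7: | IN={a, b, d, e} | OUT={a, b, d, f}
  B8: | IN={a, b, d, f} | OUT={a, d}
  B9: | IN={a, d} | OUT={}

Merge at B6: OUT[B6] = IN[B4] ⊔ IN[B5] ⊔ IN[B7] = {a, b, d, e}
Applying B6's transfer function to that OUT value gives IN[B6] (row B6 above).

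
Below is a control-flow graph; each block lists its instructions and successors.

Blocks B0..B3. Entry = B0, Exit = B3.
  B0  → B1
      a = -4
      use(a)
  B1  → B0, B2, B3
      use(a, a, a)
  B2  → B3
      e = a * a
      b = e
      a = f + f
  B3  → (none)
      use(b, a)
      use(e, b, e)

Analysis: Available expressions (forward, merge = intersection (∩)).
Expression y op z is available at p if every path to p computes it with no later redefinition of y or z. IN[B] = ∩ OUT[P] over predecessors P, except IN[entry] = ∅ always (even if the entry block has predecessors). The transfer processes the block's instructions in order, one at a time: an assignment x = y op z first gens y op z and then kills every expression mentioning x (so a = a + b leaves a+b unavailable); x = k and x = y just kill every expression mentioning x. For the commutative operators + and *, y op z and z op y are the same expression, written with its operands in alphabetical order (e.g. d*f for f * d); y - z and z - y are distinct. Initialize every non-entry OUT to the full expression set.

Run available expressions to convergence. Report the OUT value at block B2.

Answer: {f+f}

Trace:
Converged values:
  B0: | IN={} | OUT={}
  B1: | IN={} | OUT={}
  B2: | IN={} | OUT={f+f}
  B3: | IN={} | OUT={}

Merge at B2: IN[B2] = OUT[B1] = {}
Applying B2's transfer function to that IN value gives OUT[B2] (row B2 above).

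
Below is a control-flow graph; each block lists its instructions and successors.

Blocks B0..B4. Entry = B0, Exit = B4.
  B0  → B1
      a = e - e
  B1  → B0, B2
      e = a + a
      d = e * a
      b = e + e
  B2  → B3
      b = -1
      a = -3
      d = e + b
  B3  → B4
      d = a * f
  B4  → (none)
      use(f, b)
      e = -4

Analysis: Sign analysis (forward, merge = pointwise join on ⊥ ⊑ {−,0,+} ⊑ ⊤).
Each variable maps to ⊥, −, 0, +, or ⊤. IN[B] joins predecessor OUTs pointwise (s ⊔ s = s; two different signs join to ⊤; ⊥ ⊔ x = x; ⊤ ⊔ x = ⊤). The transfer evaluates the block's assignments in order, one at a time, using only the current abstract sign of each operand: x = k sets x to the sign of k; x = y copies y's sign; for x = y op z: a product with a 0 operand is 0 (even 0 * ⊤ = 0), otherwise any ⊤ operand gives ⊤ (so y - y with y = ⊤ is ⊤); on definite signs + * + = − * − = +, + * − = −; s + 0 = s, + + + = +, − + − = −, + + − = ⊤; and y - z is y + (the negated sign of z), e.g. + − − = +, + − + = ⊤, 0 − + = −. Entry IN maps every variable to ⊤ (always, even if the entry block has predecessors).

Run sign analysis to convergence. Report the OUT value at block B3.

Converged values:
  B0: | IN=(all ⊤) | OUT=(all ⊤)
  B1: | IN=(all ⊤) | OUT=(all ⊤)
  B2: | IN=(all ⊤) | OUT={a:-, b:-; rest ⊤}
  B3: | IN={a:-, b:-; rest ⊤} | OUT={a:-, b:-; rest ⊤}
  B4: | IN={a:-, b:-; rest ⊤} | OUT={a:-, b:-, e:-; rest ⊤}

Merge at B3: IN[B3] = OUT[B2] = {a: -, b: -, c: ⊤, d: ⊤, e: ⊤, f: ⊤}
Applying B3's transfer function to that IN value gives OUT[B3] (row B3 above).

Answer: {a: -, b: -, c: ⊤, d: ⊤, e: ⊤, f: ⊤}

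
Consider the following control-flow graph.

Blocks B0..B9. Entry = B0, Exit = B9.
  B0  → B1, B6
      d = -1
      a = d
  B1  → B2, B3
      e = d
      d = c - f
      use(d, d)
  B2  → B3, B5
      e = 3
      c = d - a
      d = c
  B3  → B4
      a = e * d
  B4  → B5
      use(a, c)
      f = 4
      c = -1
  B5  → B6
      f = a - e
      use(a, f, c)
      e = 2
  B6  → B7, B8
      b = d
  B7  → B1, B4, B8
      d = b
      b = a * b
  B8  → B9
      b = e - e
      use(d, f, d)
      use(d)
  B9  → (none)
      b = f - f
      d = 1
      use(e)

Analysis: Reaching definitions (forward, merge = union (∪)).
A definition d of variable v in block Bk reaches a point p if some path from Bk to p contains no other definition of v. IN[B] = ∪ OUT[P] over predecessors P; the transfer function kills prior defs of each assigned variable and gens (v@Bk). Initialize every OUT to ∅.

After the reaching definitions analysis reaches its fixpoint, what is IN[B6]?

Answer: {a@B0, a@B3, b@B7, c@B2, c@B4, d@B0, d@B1, d@B2, d@B7, e@B5, f@B5}

Trace:
Fixpoint table:
  B0: | IN={} | OUT={a@B0, d@B0}
  B1: | IN={a@B0, a@B3, b@B7, c@B2, c@B4, d@B0, d@B7, e@B5, f@B5} | OUT={a@B0, a@B3, b@B7, c@B2, c@B4, d@B1, e@B1, f@B5}
  B2: | IN={a@B0, a@B3, b@B7, c@B2, c@B4, d@B1, e@B1, f@B5} | OUT={a@B0, a@B3, b@B7, c@B2, d@B2, e@B2, f@B5}
  B3: | IN={a@B0, a@B3, b@B7, c@B2, c@B4, d@B1, d@B2, e@B1, e@B2, f@B5} | OUT={a@B3, b@B7, c@B2, c@B4, d@B1, d@B2, e@B1, e@B2, f@B5}
  B4: | IN={a@B0, a@B3, b@B7, c@B2, c@B4, d@B1, d@B2, d@B7, e@B1, e@B2, e@B5, f@B5} | OUT={a@B0, a@B3, b@B7, c@B4, d@B1, d@B2, d@B7, e@B1, e@B2, e@B5, f@B4}
  B5: | IN={a@B0, a@B3, b@B7, c@B2, c@B4, d@B1, d@B2, d@B7, e@B1, e@B2, e@B5, f@B4, f@B5} | OUT={a@B0, a@B3, b@B7, c@B2, c@B4, d@B1, d@B2, d@B7, e@B5, f@B5}
  B6: | IN={a@B0, a@B3, b@B7, c@B2, c@B4, d@B0, d@B1, d@B2, d@B7, e@B5, f@B5} | OUT={a@B0, a@B3, b@B6, c@B2, c@B4, d@B0, d@B1, d@B2, d@B7, e@B5, f@B5}
  B7: | IN={a@B0, a@B3, b@B6, c@B2, c@B4, d@B0, d@B1, d@B2, d@B7, e@B5, f@B5} | OUT={a@B0, a@B3, b@B7, c@B2, c@B4, d@B7, e@B5, f@B5}
  B8: | IN={a@B0, a@B3, b@B6, b@B7, c@B2, c@B4, d@B0, d@B1, d@B2, d@B7, e@B5, f@B5} | OUT={a@B0, a@B3, b@B8, c@B2, c@B4, d@B0, d@B1, d@B2, d@B7, e@B5, f@B5}
  B9: | IN={a@B0, a@B3, b@B8, c@B2, c@B4, d@B0, d@B1, d@B2, d@B7, e@B5, f@B5} | OUT={a@B0, a@B3, b@B9, c@B2, c@B4, d@B9, e@B5, f@B5}

Merge at B6: IN[B6] = OUT[B0] ⊔ OUT[B5] = {a@B0, a@B3, b@B7, c@B2, c@B4, d@B0, d@B1, d@B2, d@B7, e@B5, f@B5}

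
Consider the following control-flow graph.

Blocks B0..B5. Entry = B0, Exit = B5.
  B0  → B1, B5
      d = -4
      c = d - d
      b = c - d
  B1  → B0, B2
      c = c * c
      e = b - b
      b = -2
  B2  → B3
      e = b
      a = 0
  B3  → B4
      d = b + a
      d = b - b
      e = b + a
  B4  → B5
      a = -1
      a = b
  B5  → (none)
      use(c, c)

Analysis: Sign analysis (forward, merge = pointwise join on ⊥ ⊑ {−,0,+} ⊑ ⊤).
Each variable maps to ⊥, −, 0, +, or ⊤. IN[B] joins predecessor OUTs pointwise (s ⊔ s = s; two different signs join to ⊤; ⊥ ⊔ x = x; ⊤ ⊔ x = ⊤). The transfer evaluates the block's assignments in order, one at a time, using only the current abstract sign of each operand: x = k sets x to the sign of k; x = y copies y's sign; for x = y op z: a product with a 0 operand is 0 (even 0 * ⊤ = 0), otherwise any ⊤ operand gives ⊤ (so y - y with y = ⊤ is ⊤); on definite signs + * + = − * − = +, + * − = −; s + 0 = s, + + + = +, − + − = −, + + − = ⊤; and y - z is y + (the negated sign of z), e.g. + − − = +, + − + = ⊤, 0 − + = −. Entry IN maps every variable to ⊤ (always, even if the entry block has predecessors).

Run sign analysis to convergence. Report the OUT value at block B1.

Fixpoint table:
  B0:   IN=(all ⊤)   OUT={d:-; rest ⊤}
  B1:   IN={d:-; rest ⊤}   OUT={b:-, d:-; rest ⊤}
  B2:   IN={b:-, d:-; rest ⊤}   OUT={a:0, b:-, d:-, e:-; rest ⊤}
  B3:   IN={a:0, b:-, d:-, e:-; rest ⊤}   OUT={a:0, b:-, e:-; rest ⊤}
  B4:   IN={a:0, b:-, e:-; rest ⊤}   OUT={a:-, b:-, e:-; rest ⊤}
  B5:   IN=(all ⊤)   OUT=(all ⊤)

Merge at B1: IN[B1] = OUT[B0] = {a: ⊤, b: ⊤, c: ⊤, d: -, e: ⊤, f: ⊤}
Applying B1's transfer function to that IN value gives OUT[B1] (row B1 above).

Answer: {a: ⊤, b: -, c: ⊤, d: -, e: ⊤, f: ⊤}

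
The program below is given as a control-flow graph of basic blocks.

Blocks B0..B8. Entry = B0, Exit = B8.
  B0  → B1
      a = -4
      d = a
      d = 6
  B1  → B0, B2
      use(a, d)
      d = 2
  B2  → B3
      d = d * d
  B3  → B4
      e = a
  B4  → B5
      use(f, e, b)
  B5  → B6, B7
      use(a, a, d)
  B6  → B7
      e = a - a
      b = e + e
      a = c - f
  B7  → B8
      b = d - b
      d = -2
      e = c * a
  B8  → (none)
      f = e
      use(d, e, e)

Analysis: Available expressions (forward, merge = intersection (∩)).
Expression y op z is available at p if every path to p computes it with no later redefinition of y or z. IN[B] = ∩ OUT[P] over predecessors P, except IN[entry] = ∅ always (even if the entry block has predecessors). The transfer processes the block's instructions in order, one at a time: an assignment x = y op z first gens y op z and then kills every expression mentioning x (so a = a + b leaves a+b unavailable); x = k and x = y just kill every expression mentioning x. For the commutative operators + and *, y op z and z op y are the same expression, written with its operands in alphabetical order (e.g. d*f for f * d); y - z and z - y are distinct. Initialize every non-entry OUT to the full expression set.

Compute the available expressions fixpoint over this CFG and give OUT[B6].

Fixpoint table:
  B0: | IN={} | OUT={}
  B1: | IN={} | OUT={}
  B2: | IN={} | OUT={}
  B3: | IN={} | OUT={}
  B4: | IN={} | OUT={}
  B5: | IN={} | OUT={}
  B6: | IN={} | OUT={c-f, e+e}
  B7: | IN={} | OUT={a*c}
  B8: | IN={a*c} | OUT={a*c}

Merge at B6: IN[B6] = OUT[B5] = {}
Applying B6's transfer function to that IN value gives OUT[B6] (row B6 above).

Answer: {c-f, e+e}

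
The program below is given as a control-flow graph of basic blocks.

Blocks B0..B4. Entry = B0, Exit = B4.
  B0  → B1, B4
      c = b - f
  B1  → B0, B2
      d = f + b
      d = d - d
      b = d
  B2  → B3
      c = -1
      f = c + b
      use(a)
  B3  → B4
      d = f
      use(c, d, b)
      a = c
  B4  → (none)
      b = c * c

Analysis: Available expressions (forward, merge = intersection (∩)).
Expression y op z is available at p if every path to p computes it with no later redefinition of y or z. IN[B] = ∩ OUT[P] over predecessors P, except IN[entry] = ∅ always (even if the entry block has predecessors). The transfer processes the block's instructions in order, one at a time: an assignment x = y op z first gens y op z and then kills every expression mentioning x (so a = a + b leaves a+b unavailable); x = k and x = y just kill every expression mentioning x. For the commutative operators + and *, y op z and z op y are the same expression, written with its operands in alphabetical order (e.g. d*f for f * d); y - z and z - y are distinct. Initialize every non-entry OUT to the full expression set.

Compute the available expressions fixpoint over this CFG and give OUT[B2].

Answer: {b+c}

Working:
Fixpoint table:
  B0:  IN={}  OUT={b-f}
  B1:  IN={b-f}  OUT={}
  B2:  IN={}  OUT={b+c}
  B3:  IN={b+c}  OUT={b+c}
  B4:  IN={}  OUT={c*c}

Merge at B2: IN[B2] = OUT[B1] = {}
Applying B2's transfer function to that IN value gives OUT[B2] (row B2 above).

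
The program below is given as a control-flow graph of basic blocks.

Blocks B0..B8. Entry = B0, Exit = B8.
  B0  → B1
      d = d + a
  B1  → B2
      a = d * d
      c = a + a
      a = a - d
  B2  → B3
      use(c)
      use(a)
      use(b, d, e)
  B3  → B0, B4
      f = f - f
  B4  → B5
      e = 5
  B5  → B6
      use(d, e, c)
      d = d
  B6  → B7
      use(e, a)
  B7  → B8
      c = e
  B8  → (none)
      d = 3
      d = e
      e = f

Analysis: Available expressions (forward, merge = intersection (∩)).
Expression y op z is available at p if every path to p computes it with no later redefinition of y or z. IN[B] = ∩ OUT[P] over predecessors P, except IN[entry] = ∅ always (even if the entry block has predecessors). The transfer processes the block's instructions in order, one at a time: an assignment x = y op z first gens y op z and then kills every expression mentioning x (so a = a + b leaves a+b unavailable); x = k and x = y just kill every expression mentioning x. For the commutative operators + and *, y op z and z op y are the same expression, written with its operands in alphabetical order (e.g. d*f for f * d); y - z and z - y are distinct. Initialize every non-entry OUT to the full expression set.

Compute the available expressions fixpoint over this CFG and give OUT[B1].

Per-block solution:
  B0:  IN={}  OUT={}
  B1:  IN={}  OUT={d*d}
  B2:  IN={d*d}  OUT={d*d}
  B3:  IN={d*d}  OUT={d*d}
  B4:  IN={d*d}  OUT={d*d}
  B5:  IN={d*d}  OUT={}
  B6:  IN={}  OUT={}
  B7:  IN={}  OUT={}
  B8:  IN={}  OUT={}

Merge at B1: IN[B1] = OUT[B0] = {}
Applying B1's transfer function to that IN value gives OUT[B1] (row B1 above).

Answer: {d*d}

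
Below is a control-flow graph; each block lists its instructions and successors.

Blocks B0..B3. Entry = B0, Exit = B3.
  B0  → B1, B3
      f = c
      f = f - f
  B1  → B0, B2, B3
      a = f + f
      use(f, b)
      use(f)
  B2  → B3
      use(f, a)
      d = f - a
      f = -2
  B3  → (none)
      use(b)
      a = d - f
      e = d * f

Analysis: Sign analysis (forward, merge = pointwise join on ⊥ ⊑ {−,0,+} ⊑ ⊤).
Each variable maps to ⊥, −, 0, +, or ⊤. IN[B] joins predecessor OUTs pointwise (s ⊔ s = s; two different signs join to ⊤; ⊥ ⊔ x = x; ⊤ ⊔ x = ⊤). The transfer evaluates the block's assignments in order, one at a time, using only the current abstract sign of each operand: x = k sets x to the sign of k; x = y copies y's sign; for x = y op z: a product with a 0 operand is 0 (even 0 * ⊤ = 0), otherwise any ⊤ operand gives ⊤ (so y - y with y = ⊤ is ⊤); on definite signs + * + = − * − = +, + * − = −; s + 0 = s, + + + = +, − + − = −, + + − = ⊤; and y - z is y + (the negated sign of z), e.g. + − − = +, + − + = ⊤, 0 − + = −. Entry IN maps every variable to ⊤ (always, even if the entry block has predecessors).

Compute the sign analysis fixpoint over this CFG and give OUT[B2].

Converged values:
  B0: | IN=(all ⊤) | OUT=(all ⊤)
  B1: | IN=(all ⊤) | OUT=(all ⊤)
  B2: | IN=(all ⊤) | OUT={f:-; rest ⊤}
  B3: | IN=(all ⊤) | OUT=(all ⊤)

Merge at B2: IN[B2] = OUT[B1] = {a: ⊤, b: ⊤, c: ⊤, d: ⊤, e: ⊤, f: ⊤}
Applying B2's transfer function to that IN value gives OUT[B2] (row B2 above).

Answer: {a: ⊤, b: ⊤, c: ⊤, d: ⊤, e: ⊤, f: -}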